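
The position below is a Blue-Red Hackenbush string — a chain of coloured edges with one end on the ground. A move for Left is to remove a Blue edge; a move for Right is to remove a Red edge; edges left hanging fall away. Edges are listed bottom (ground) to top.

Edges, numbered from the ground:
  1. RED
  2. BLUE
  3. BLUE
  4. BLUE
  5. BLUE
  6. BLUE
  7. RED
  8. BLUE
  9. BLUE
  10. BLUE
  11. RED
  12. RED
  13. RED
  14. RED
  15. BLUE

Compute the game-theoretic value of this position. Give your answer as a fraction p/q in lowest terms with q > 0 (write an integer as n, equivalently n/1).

-573/16384

Recurse on prefixes of the 15-edge string RED BLUE BLUE BLUE BLUE BLUE RED BLUE BLUE BLUE RED RED RED RED BLUE:
R: Left { · }, Right { 0 } = simplest -1
RB: Left { -1 }, Right { 0 } = simplest -1/2
RBB: Left { -1,-1/2 }, Right { 0 } = simplest -1/4
RBBB: Left { -1,-1/2,-1/4 }, Right { 0 } = simplest -1/8
RBBBB: Left { -1,-1/2,-1/4,-1/8 }, Right { 0 } = simplest -1/16
RBBBBB: Left { -1,-1/2,-1/4,-1/8,-1/16 }, Right { 0 } = simplest -1/32
RBBBBBR: Left { -1,-1/2,-1/4,-1/8,-1/16 }, Right { -1/32,0 } = simplest -3/64
RBBBBBRB: Left { -1,-1/2,-1/4,-1/8,-1/16,-3/64 }, Right { -1/32,0 } = simplest -5/128
RBBBBBRBB: Left { -1,-1/2,-1/4,-1/8,-1/16,-3/64,-5/128 }, Right { -1/32,0 } = simplest -9/256
RBBBBBRBBB: Left { -1,-1/2,-1/4,-1/8,-1/16,-3/64,-5/128,-9/256 }, Right { -1/32,0 } = simplest -17/512
RBBBBBRBBBR: Left { -1,-1/2,-1/4,-1/8,-1/16,-3/64,-5/128,-9/256 }, Right { -17/512,-1/32,0 } = simplest -35/1024
RBBBBBRBBBRR: Left { -1,-1/2,-1/4,-1/8,-1/16,-3/64,-5/128,-9/256 }, Right { -35/1024,-17/512,-1/32,0 } = simplest -71/2048
RBBBBBRBBBRRR: Left { -1,-1/2,-1/4,-1/8,-1/16,-3/64,-5/128,-9/256 }, Right { -71/2048,-35/1024,-17/512,-1/32,0 } = simplest -143/4096
RBBBBBRBBBRRRR: Left { -1,-1/2,-1/4,-1/8,-1/16,-3/64,-5/128,-9/256 }, Right { -143/4096,-71/2048,-35/1024,-17/512,-1/32,0 } = simplest -287/8192
RBBBBBRBBBRRRRB: Left { -1,-1/2,-1/4,-1/8,-1/16,-3/64,-5/128,-9/256,-287/8192 }, Right { -143/4096,-71/2048,-35/1024,-17/512,-1/32,0 } = simplest -573/16384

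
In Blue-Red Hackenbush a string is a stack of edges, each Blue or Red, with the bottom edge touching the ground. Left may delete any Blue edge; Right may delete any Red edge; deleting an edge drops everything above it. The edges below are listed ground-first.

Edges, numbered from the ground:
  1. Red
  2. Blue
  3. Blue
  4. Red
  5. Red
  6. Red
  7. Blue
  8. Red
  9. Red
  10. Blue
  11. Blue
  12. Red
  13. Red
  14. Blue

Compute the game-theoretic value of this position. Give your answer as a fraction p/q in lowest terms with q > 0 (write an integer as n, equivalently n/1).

-3789/8192

Recurse on prefixes of the 14-edge string Red Blue Blue Red Red Red Blue Red Red Blue Blue Red Red Blue:
val(R) = { — | 0 } gives -1
val(RB) = { -1 | 0 } gives -1/2
val(RBB) = { -1; -1/2 | 0 } gives -1/4
val(RBBR) = { -1; -1/2 | -1/4; 0 } gives -3/8
val(RBBRR) = { -1; -1/2 | -3/8; -1/4; 0 } gives -7/16
val(RBBRRR) = { -1; -1/2 | -7/16; -3/8; -1/4; 0 } gives -15/32
val(RBBRRRB) = { -1; -1/2; -15/32 | -7/16; -3/8; -1/4; 0 } gives -29/64
val(RBBRRRBR) = { -1; -1/2; -15/32 | -29/64; -7/16; -3/8; -1/4; 0 } gives -59/128
val(RBBRRRBRR) = { -1; -1/2; -15/32 | -59/128; -29/64; -7/16; -3/8; -1/4; 0 } gives -119/256
val(RBBRRRBRRB) = { -1; -1/2; -15/32; -119/256 | -59/128; -29/64; -7/16; -3/8; -1/4; 0 } gives -237/512
val(RBBRRRBRRBB) = { -1; -1/2; -15/32; -119/256; -237/512 | -59/128; -29/64; -7/16; -3/8; -1/4; 0 } gives -473/1024
val(RBBRRRBRRBBR) = { -1; -1/2; -15/32; -119/256; -237/512 | -473/1024; -59/128; -29/64; -7/16; -3/8; -1/4; 0 } gives -947/2048
val(RBBRRRBRRBBRR) = { -1; -1/2; -15/32; -119/256; -237/512 | -947/2048; -473/1024; -59/128; -29/64; -7/16; -3/8; -1/4; 0 } gives -1895/4096
val(RBBRRRBRRBBRRB) = { -1; -1/2; -15/32; -119/256; -237/512; -1895/4096 | -947/2048; -473/1024; -59/128; -29/64; -7/16; -3/8; -1/4; 0 } gives -3789/8192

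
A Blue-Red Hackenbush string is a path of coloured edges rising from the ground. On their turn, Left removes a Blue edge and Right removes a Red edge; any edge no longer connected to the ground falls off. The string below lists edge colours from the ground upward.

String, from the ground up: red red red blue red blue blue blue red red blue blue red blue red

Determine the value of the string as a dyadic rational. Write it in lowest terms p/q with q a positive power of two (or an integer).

Build v(s[:k]) for k = 1..15, string s = red red red blue red blue blue blue red red blue blue red blue red.
r: Left { — }, Right { 0 } = simplest -1
rr: Left { — }, Right { -1, 0 } = simplest -2
rrr: Left { — }, Right { -2, -1, 0 } = simplest -3
rrrb: Left { -3 }, Right { -2, -1, 0 } = simplest -5/2
rrrbr: Left { -3 }, Right { -5/2, -2, -1, 0 } = simplest -11/4
rrrbrb: Left { -3, -11/4 }, Right { -5/2, -2, -1, 0 } = simplest -21/8
rrrbrbb: Left { -3, -11/4, -21/8 }, Right { -5/2, -2, -1, 0 } = simplest -41/16
rrrbrbbb: Left { -3, -11/4, -21/8, -41/16 }, Right { -5/2, -2, -1, 0 } = simplest -81/32
rrrbrbbbr: Left { -3, -11/4, -21/8, -41/16 }, Right { -81/32, -5/2, -2, -1, 0 } = simplest -163/64
rrrbrbbbrr: Left { -3, -11/4, -21/8, -41/16 }, Right { -163/64, -81/32, -5/2, -2, -1, 0 } = simplest -327/128
rrrbrbbbrrb: Left { -3, -11/4, -21/8, -41/16, -327/128 }, Right { -163/64, -81/32, -5/2, -2, -1, 0 } = simplest -653/256
rrrbrbbbrrbb: Left { -3, -11/4, -21/8, -41/16, -327/128, -653/256 }, Right { -163/64, -81/32, -5/2, -2, -1, 0 } = simplest -1305/512
rrrbrbbbrrbbr: Left { -3, -11/4, -21/8, -41/16, -327/128, -653/256 }, Right { -1305/512, -163/64, -81/32, -5/2, -2, -1, 0 } = simplest -2611/1024
rrrbrbbbrrbbrb: Left { -3, -11/4, -21/8, -41/16, -327/128, -653/256, -2611/1024 }, Right { -1305/512, -163/64, -81/32, -5/2, -2, -1, 0 } = simplest -5221/2048
rrrbrbbbrrbbrbr: Left { -3, -11/4, -21/8, -41/16, -327/128, -653/256, -2611/1024 }, Right { -5221/2048, -1305/512, -163/64, -81/32, -5/2, -2, -1, 0 } = simplest -10443/4096

-10443/4096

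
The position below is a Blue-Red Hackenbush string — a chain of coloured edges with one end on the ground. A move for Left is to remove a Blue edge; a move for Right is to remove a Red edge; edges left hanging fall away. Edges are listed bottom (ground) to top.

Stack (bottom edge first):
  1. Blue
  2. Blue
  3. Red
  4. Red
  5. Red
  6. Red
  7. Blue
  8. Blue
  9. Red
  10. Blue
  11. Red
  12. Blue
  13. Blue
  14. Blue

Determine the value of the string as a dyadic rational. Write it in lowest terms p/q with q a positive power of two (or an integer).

Recurse on prefixes of the 14-edge string Blue Blue Red Red Red Red Blue Blue Red Blue Red Blue Blue Blue:
v(B) = { 0 | · } — 1
v(BB) = { 0,1 | · } — 2
v(BBR) = { 0,1 | 2 } — 3/2
v(BBRR) = { 0,1 | 3/2,2 } — 5/4
v(BBRRR) = { 0,1 | 5/4,3/2,2 } — 9/8
v(BBRRRR) = { 0,1 | 9/8,5/4,3/2,2 } — 17/16
v(BBRRRRB) = { 0,1,17/16 | 9/8,5/4,3/2,2 } — 35/32
v(BBRRRRBB) = { 0,1,17/16,35/32 | 9/8,5/4,3/2,2 } — 71/64
v(BBRRRRBBR) = { 0,1,17/16,35/32 | 71/64,9/8,5/4,3/2,2 } — 141/128
v(BBRRRRBBRB) = { 0,1,17/16,35/32,141/128 | 71/64,9/8,5/4,3/2,2 } — 283/256
v(BBRRRRBBRBR) = { 0,1,17/16,35/32,141/128 | 283/256,71/64,9/8,5/4,3/2,2 } — 565/512
v(BBRRRRBBRBRB) = { 0,1,17/16,35/32,141/128,565/512 | 283/256,71/64,9/8,5/4,3/2,2 } — 1131/1024
v(BBRRRRBBRBRBB) = { 0,1,17/16,35/32,141/128,565/512,1131/1024 | 283/256,71/64,9/8,5/4,3/2,2 } — 2263/2048
v(BBRRRRBBRBRBBB) = { 0,1,17/16,35/32,141/128,565/512,1131/1024,2263/2048 | 283/256,71/64,9/8,5/4,3/2,2 } — 4527/4096

4527/4096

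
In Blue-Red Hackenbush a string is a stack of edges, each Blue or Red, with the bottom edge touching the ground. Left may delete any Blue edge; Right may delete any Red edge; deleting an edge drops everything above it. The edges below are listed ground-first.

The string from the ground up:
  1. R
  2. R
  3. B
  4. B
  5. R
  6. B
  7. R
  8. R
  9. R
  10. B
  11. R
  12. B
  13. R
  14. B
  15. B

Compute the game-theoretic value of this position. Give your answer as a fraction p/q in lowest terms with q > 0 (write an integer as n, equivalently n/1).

Prefix values for R R B B R B R R R B R B R B B via {L|R} + simplicity:
R: Left {  }, Right { 0 } = simplest -1
RR: Left {  }, Right { -1, 0 } = simplest -2
RRB: Left { -2 }, Right { -1, 0 } = simplest -3/2
RRBB: Left { -2, -3/2 }, Right { -1, 0 } = simplest -5/4
RRBBR: Left { -2, -3/2 }, Right { -5/4, -1, 0 } = simplest -11/8
RRBBRB: Left { -2, -3/2, -11/8 }, Right { -5/4, -1, 0 } = simplest -21/16
RRBBRBR: Left { -2, -3/2, -11/8 }, Right { -21/16, -5/4, -1, 0 } = simplest -43/32
RRBBRBRR: Left { -2, -3/2, -11/8 }, Right { -43/32, -21/16, -5/4, -1, 0 } = simplest -87/64
RRBBRBRRR: Left { -2, -3/2, -11/8 }, Right { -87/64, -43/32, -21/16, -5/4, -1, 0 } = simplest -175/128
RRBBRBRRRB: Left { -2, -3/2, -11/8, -175/128 }, Right { -87/64, -43/32, -21/16, -5/4, -1, 0 } = simplest -349/256
RRBBRBRRRBR: Left { -2, -3/2, -11/8, -175/128 }, Right { -349/256, -87/64, -43/32, -21/16, -5/4, -1, 0 } = simplest -699/512
RRBBRBRRRBRB: Left { -2, -3/2, -11/8, -175/128, -699/512 }, Right { -349/256, -87/64, -43/32, -21/16, -5/4, -1, 0 } = simplest -1397/1024
RRBBRBRRRBRBR: Left { -2, -3/2, -11/8, -175/128, -699/512 }, Right { -1397/1024, -349/256, -87/64, -43/32, -21/16, -5/4, -1, 0 } = simplest -2795/2048
RRBBRBRRRBRBRB: Left { -2, -3/2, -11/8, -175/128, -699/512, -2795/2048 }, Right { -1397/1024, -349/256, -87/64, -43/32, -21/16, -5/4, -1, 0 } = simplest -5589/4096
RRBBRBRRRBRBRBB: Left { -2, -3/2, -11/8, -175/128, -699/512, -2795/2048, -5589/4096 }, Right { -1397/1024, -349/256, -87/64, -43/32, -21/16, -5/4, -1, 0 } = simplest -11177/8192

-11177/8192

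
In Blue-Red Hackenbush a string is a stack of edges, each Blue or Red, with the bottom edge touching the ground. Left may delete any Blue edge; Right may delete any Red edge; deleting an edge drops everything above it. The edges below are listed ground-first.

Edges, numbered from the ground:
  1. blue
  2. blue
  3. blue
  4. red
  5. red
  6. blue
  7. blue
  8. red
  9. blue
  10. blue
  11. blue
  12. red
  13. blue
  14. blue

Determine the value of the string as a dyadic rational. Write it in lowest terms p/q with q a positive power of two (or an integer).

v(b) = { 0 | none } so 1
v(bb) = { 0 1 | none } so 2
v(bbb) = { 0 1 2 | none } so 3
v(bbbr) = { 0 1 2 | 3 } so 5/2
v(bbbrr) = { 0 1 2 | 5/2 3 } so 9/4
v(bbbrrb) = { 0 1 2 9/4 | 5/2 3 } so 19/8
v(bbbrrbb) = { 0 1 2 9/4 19/8 | 5/2 3 } so 39/16
v(bbbrrbbr) = { 0 1 2 9/4 19/8 | 39/16 5/2 3 } so 77/32
v(bbbrrbbrb) = { 0 1 2 9/4 19/8 77/32 | 39/16 5/2 3 } so 155/64
v(bbbrrbbrbb) = { 0 1 2 9/4 19/8 77/32 155/64 | 39/16 5/2 3 } so 311/128
v(bbbrrbbrbbb) = { 0 1 2 9/4 19/8 77/32 155/64 311/128 | 39/16 5/2 3 } so 623/256
v(bbbrrbbrbbbr) = { 0 1 2 9/4 19/8 77/32 155/64 311/128 | 623/256 39/16 5/2 3 } so 1245/512
v(bbbrrbbrbbbrb) = { 0 1 2 9/4 19/8 77/32 155/64 311/128 1245/512 | 623/256 39/16 5/2 3 } so 2491/1024
v(bbbrrbbrbbbrbb) = { 0 1 2 9/4 19/8 77/32 155/64 311/128 1245/512 2491/1024 | 623/256 39/16 5/2 3 } so 4983/2048

4983/2048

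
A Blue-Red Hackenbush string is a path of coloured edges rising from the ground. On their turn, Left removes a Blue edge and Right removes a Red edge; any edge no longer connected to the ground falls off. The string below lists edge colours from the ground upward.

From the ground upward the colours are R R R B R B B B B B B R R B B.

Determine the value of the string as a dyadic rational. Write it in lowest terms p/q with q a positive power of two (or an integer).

g_1 [R]  L=[·]  R=[0]  — -1
g_2 [RR]  L=[·]  R=[-1 0]  — -2
g_3 [RRR]  L=[·]  R=[-2 -1 0]  — -3
g_4 [RRRB]  L=[-3]  R=[-2 -1 0]  — -5/2
g_5 [RRRBR]  L=[-3]  R=[-5/2 -2 -1 0]  — -11/4
g_6 [RRRBRB]  L=[-3 -11/4]  R=[-5/2 -2 -1 0]  — -21/8
g_7 [RRRBRBB]  L=[-3 -11/4 -21/8]  R=[-5/2 -2 -1 0]  — -41/16
g_8 [RRRBRBBB]  L=[-3 -11/4 -21/8 -41/16]  R=[-5/2 -2 -1 0]  — -81/32
g_9 [RRRBRBBBB]  L=[-3 -11/4 -21/8 -41/16 -81/32]  R=[-5/2 -2 -1 0]  — -161/64
g_10 [RRRBRBBBBB]  L=[-3 -11/4 -21/8 -41/16 -81/32 -161/64]  R=[-5/2 -2 -1 0]  — -321/128
g_11 [RRRBRBBBBBB]  L=[-3 -11/4 -21/8 -41/16 -81/32 -161/64 -321/128]  R=[-5/2 -2 -1 0]  — -641/256
g_12 [RRRBRBBBBBBR]  L=[-3 -11/4 -21/8 -41/16 -81/32 -161/64 -321/128]  R=[-641/256 -5/2 -2 -1 0]  — -1283/512
g_13 [RRRBRBBBBBBRR]  L=[-3 -11/4 -21/8 -41/16 -81/32 -161/64 -321/128]  R=[-1283/512 -641/256 -5/2 -2 -1 0]  — -2567/1024
g_14 [RRRBRBBBBBBRRB]  L=[-3 -11/4 -21/8 -41/16 -81/32 -161/64 -321/128 -2567/1024]  R=[-1283/512 -641/256 -5/2 -2 -1 0]  — -5133/2048
g_15 [RRRBRBBBBBBRRBB]  L=[-3 -11/4 -21/8 -41/16 -81/32 -161/64 -321/128 -2567/1024 -5133/2048]  R=[-1283/512 -641/256 -5/2 -2 -1 0]  — -10265/4096

-10265/4096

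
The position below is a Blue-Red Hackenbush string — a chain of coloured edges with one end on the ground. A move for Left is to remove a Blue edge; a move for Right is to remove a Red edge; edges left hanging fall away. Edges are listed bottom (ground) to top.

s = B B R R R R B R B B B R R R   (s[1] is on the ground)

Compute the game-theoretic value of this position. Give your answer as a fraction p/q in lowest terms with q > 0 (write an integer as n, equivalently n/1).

4465/4096

v(B) = { 0 | ∅ } ⇒ 1
v(BB) = { 0 1 | ∅ } ⇒ 2
v(BBR) = { 0 1 | 2 } ⇒ 3/2
v(BBRR) = { 0 1 | 3/2 2 } ⇒ 5/4
v(BBRRR) = { 0 1 | 5/4 3/2 2 } ⇒ 9/8
v(BBRRRR) = { 0 1 | 9/8 5/4 3/2 2 } ⇒ 17/16
v(BBRRRRB) = { 0 1 17/16 | 9/8 5/4 3/2 2 } ⇒ 35/32
v(BBRRRRBR) = { 0 1 17/16 | 35/32 9/8 5/4 3/2 2 } ⇒ 69/64
v(BBRRRRBRB) = { 0 1 17/16 69/64 | 35/32 9/8 5/4 3/2 2 } ⇒ 139/128
v(BBRRRRBRBB) = { 0 1 17/16 69/64 139/128 | 35/32 9/8 5/4 3/2 2 } ⇒ 279/256
v(BBRRRRBRBBB) = { 0 1 17/16 69/64 139/128 279/256 | 35/32 9/8 5/4 3/2 2 } ⇒ 559/512
v(BBRRRRBRBBBR) = { 0 1 17/16 69/64 139/128 279/256 | 559/512 35/32 9/8 5/4 3/2 2 } ⇒ 1117/1024
v(BBRRRRBRBBBRR) = { 0 1 17/16 69/64 139/128 279/256 | 1117/1024 559/512 35/32 9/8 5/4 3/2 2 } ⇒ 2233/2048
v(BBRRRRBRBBBRRR) = { 0 1 17/16 69/64 139/128 279/256 | 2233/2048 1117/1024 559/512 35/32 9/8 5/4 3/2 2 } ⇒ 4465/4096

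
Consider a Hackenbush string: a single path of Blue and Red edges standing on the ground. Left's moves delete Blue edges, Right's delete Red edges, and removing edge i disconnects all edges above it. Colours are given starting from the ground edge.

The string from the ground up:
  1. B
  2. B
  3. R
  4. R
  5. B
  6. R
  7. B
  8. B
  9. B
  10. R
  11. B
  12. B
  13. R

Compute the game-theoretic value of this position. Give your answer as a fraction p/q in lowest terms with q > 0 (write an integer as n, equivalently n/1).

B: Left { 0 }, Right { · } => simplest 1
BB: Left { 0 1 }, Right { · } => simplest 2
BBR: Left { 0 1 }, Right { 2 } => simplest 3/2
BBRR: Left { 0 1 }, Right { 3/2 2 } => simplest 5/4
BBRRB: Left { 0 1 5/4 }, Right { 3/2 2 } => simplest 11/8
BBRRBR: Left { 0 1 5/4 }, Right { 11/8 3/2 2 } => simplest 21/16
BBRRBRB: Left { 0 1 5/4 21/16 }, Right { 11/8 3/2 2 } => simplest 43/32
BBRRBRBB: Left { 0 1 5/4 21/16 43/32 }, Right { 11/8 3/2 2 } => simplest 87/64
BBRRBRBBB: Left { 0 1 5/4 21/16 43/32 87/64 }, Right { 11/8 3/2 2 } => simplest 175/128
BBRRBRBBBR: Left { 0 1 5/4 21/16 43/32 87/64 }, Right { 175/128 11/8 3/2 2 } => simplest 349/256
BBRRBRBBBRB: Left { 0 1 5/4 21/16 43/32 87/64 349/256 }, Right { 175/128 11/8 3/2 2 } => simplest 699/512
BBRRBRBBBRBB: Left { 0 1 5/4 21/16 43/32 87/64 349/256 699/512 }, Right { 175/128 11/8 3/2 2 } => simplest 1399/1024
BBRRBRBBBRBBR: Left { 0 1 5/4 21/16 43/32 87/64 349/256 699/512 }, Right { 1399/1024 175/128 11/8 3/2 2 } => simplest 2797/2048

2797/2048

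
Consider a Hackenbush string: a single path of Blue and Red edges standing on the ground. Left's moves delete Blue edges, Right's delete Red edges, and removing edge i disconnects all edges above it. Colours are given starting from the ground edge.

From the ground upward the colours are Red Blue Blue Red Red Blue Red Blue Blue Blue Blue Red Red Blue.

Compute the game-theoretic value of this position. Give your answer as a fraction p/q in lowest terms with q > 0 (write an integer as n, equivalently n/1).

Recurse on prefixes of the 14-edge string Red Blue Blue Red Red Blue Red Blue Blue Blue Blue Red Red Blue:
v(R) = { (no moves) | 0 } so -1
v(RB) = { -1 | 0 } so -1/2
v(RBB) = { -1 -1/2 | 0 } so -1/4
v(RBBR) = { -1 -1/2 | -1/4 0 } so -3/8
v(RBBRR) = { -1 -1/2 | -3/8 -1/4 0 } so -7/16
v(RBBRRB) = { -1 -1/2 -7/16 | -3/8 -1/4 0 } so -13/32
v(RBBRRBR) = { -1 -1/2 -7/16 | -13/32 -3/8 -1/4 0 } so -27/64
v(RBBRRBRB) = { -1 -1/2 -7/16 -27/64 | -13/32 -3/8 -1/4 0 } so -53/128
v(RBBRRBRBB) = { -1 -1/2 -7/16 -27/64 -53/128 | -13/32 -3/8 -1/4 0 } so -105/256
v(RBBRRBRBBB) = { -1 -1/2 -7/16 -27/64 -53/128 -105/256 | -13/32 -3/8 -1/4 0 } so -209/512
v(RBBRRBRBBBB) = { -1 -1/2 -7/16 -27/64 -53/128 -105/256 -209/512 | -13/32 -3/8 -1/4 0 } so -417/1024
v(RBBRRBRBBBBR) = { -1 -1/2 -7/16 -27/64 -53/128 -105/256 -209/512 | -417/1024 -13/32 -3/8 -1/4 0 } so -835/2048
v(RBBRRBRBBBBRR) = { -1 -1/2 -7/16 -27/64 -53/128 -105/256 -209/512 | -835/2048 -417/1024 -13/32 -3/8 -1/4 0 } so -1671/4096
v(RBBRRBRBBBBRRB) = { -1 -1/2 -7/16 -27/64 -53/128 -105/256 -209/512 -1671/4096 | -835/2048 -417/1024 -13/32 -3/8 -1/4 0 } so -3341/8192

-3341/8192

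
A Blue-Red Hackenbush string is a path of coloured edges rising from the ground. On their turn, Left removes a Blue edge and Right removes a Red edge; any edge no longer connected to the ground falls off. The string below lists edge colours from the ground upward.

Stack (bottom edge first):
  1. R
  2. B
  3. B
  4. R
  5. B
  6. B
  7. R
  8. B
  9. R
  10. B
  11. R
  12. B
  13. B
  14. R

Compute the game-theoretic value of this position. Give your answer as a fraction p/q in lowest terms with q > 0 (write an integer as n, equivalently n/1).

-2387/8192

Prefix values for R B B R B B R B R B R B B R via {L|R} + simplicity:
R: Left { ∅ }, Right { 0 } ⇒ simplest -1
RB: Left { -1 }, Right { 0 } ⇒ simplest -1/2
RBB: Left { -1 -1/2 }, Right { 0 } ⇒ simplest -1/4
RBBR: Left { -1 -1/2 }, Right { -1/4 0 } ⇒ simplest -3/8
RBBRB: Left { -1 -1/2 -3/8 }, Right { -1/4 0 } ⇒ simplest -5/16
RBBRBB: Left { -1 -1/2 -3/8 -5/16 }, Right { -1/4 0 } ⇒ simplest -9/32
RBBRBBR: Left { -1 -1/2 -3/8 -5/16 }, Right { -9/32 -1/4 0 } ⇒ simplest -19/64
RBBRBBRB: Left { -1 -1/2 -3/8 -5/16 -19/64 }, Right { -9/32 -1/4 0 } ⇒ simplest -37/128
RBBRBBRBR: Left { -1 -1/2 -3/8 -5/16 -19/64 }, Right { -37/128 -9/32 -1/4 0 } ⇒ simplest -75/256
RBBRBBRBRB: Left { -1 -1/2 -3/8 -5/16 -19/64 -75/256 }, Right { -37/128 -9/32 -1/4 0 } ⇒ simplest -149/512
RBBRBBRBRBR: Left { -1 -1/2 -3/8 -5/16 -19/64 -75/256 }, Right { -149/512 -37/128 -9/32 -1/4 0 } ⇒ simplest -299/1024
RBBRBBRBRBRB: Left { -1 -1/2 -3/8 -5/16 -19/64 -75/256 -299/1024 }, Right { -149/512 -37/128 -9/32 -1/4 0 } ⇒ simplest -597/2048
RBBRBBRBRBRBB: Left { -1 -1/2 -3/8 -5/16 -19/64 -75/256 -299/1024 -597/2048 }, Right { -149/512 -37/128 -9/32 -1/4 0 } ⇒ simplest -1193/4096
RBBRBBRBRBRBBR: Left { -1 -1/2 -3/8 -5/16 -19/64 -75/256 -299/1024 -597/2048 }, Right { -1193/4096 -149/512 -37/128 -9/32 -1/4 0 } ⇒ simplest -2387/8192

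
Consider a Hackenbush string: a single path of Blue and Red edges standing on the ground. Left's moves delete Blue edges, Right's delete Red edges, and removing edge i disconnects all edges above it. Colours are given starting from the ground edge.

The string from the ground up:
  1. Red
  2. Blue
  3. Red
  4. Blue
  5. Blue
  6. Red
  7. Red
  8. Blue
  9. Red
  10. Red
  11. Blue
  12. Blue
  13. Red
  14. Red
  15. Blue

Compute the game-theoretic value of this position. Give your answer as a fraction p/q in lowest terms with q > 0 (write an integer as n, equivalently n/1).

G(R) = { ∅ | 0 } ⇒ -1
G(RB) = { -1 | 0 } ⇒ -1/2
G(RBR) = { -1 | -1/2,0 } ⇒ -3/4
G(RBRB) = { -1,-3/4 | -1/2,0 } ⇒ -5/8
G(RBRBB) = { -1,-3/4,-5/8 | -1/2,0 } ⇒ -9/16
G(RBRBBR) = { -1,-3/4,-5/8 | -9/16,-1/2,0 } ⇒ -19/32
G(RBRBBRR) = { -1,-3/4,-5/8 | -19/32,-9/16,-1/2,0 } ⇒ -39/64
G(RBRBBRRB) = { -1,-3/4,-5/8,-39/64 | -19/32,-9/16,-1/2,0 } ⇒ -77/128
G(RBRBBRRBR) = { -1,-3/4,-5/8,-39/64 | -77/128,-19/32,-9/16,-1/2,0 } ⇒ -155/256
G(RBRBBRRBRR) = { -1,-3/4,-5/8,-39/64 | -155/256,-77/128,-19/32,-9/16,-1/2,0 } ⇒ -311/512
G(RBRBBRRBRRB) = { -1,-3/4,-5/8,-39/64,-311/512 | -155/256,-77/128,-19/32,-9/16,-1/2,0 } ⇒ -621/1024
G(RBRBBRRBRRBB) = { -1,-3/4,-5/8,-39/64,-311/512,-621/1024 | -155/256,-77/128,-19/32,-9/16,-1/2,0 } ⇒ -1241/2048
G(RBRBBRRBRRBBR) = { -1,-3/4,-5/8,-39/64,-311/512,-621/1024 | -1241/2048,-155/256,-77/128,-19/32,-9/16,-1/2,0 } ⇒ -2483/4096
G(RBRBBRRBRRBBRR) = { -1,-3/4,-5/8,-39/64,-311/512,-621/1024 | -2483/4096,-1241/2048,-155/256,-77/128,-19/32,-9/16,-1/2,0 } ⇒ -4967/8192
G(RBRBBRRBRRBBRRB) = { -1,-3/4,-5/8,-39/64,-311/512,-621/1024,-4967/8192 | -2483/4096,-1241/2048,-155/256,-77/128,-19/32,-9/16,-1/2,0 } ⇒ -9933/16384

-9933/16384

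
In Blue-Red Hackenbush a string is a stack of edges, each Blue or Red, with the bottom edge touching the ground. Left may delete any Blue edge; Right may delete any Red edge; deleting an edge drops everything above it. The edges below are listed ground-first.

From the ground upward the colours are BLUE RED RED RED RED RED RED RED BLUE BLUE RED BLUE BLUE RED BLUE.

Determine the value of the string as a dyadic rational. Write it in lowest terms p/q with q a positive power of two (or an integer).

219/16384

Recurse on prefixes of the 15-edge string BLUE RED RED RED RED RED RED RED BLUE BLUE RED BLUE BLUE RED BLUE:
B: Left { 0 }, Right { ∅ } ⇒ simplest 1
BR: Left { 0 }, Right { 1 } ⇒ simplest 1/2
BRR: Left { 0 }, Right { 1/2, 1 } ⇒ simplest 1/4
BRRR: Left { 0 }, Right { 1/4, 1/2, 1 } ⇒ simplest 1/8
BRRRR: Left { 0 }, Right { 1/8, 1/4, 1/2, 1 } ⇒ simplest 1/16
BRRRRR: Left { 0 }, Right { 1/16, 1/8, 1/4, 1/2, 1 } ⇒ simplest 1/32
BRRRRRR: Left { 0 }, Right { 1/32, 1/16, 1/8, 1/4, 1/2, 1 } ⇒ simplest 1/64
BRRRRRRR: Left { 0 }, Right { 1/64, 1/32, 1/16, 1/8, 1/4, 1/2, 1 } ⇒ simplest 1/128
BRRRRRRRB: Left { 0, 1/128 }, Right { 1/64, 1/32, 1/16, 1/8, 1/4, 1/2, 1 } ⇒ simplest 3/256
BRRRRRRRBB: Left { 0, 1/128, 3/256 }, Right { 1/64, 1/32, 1/16, 1/8, 1/4, 1/2, 1 } ⇒ simplest 7/512
BRRRRRRRBBR: Left { 0, 1/128, 3/256 }, Right { 7/512, 1/64, 1/32, 1/16, 1/8, 1/4, 1/2, 1 } ⇒ simplest 13/1024
BRRRRRRRBBRB: Left { 0, 1/128, 3/256, 13/1024 }, Right { 7/512, 1/64, 1/32, 1/16, 1/8, 1/4, 1/2, 1 } ⇒ simplest 27/2048
BRRRRRRRBBRBB: Left { 0, 1/128, 3/256, 13/1024, 27/2048 }, Right { 7/512, 1/64, 1/32, 1/16, 1/8, 1/4, 1/2, 1 } ⇒ simplest 55/4096
BRRRRRRRBBRBBR: Left { 0, 1/128, 3/256, 13/1024, 27/2048 }, Right { 55/4096, 7/512, 1/64, 1/32, 1/16, 1/8, 1/4, 1/2, 1 } ⇒ simplest 109/8192
BRRRRRRRBBRBBRB: Left { 0, 1/128, 3/256, 13/1024, 27/2048, 109/8192 }, Right { 55/4096, 7/512, 1/64, 1/32, 1/16, 1/8, 1/4, 1/2, 1 } ⇒ simplest 219/16384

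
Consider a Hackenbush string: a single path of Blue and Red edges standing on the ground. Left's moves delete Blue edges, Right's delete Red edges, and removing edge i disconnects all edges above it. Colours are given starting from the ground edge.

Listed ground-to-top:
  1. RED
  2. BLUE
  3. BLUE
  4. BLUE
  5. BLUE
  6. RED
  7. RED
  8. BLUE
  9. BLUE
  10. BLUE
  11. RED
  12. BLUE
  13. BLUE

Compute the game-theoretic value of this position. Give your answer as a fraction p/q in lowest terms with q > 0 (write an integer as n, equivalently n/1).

-393/4096

Recurse on prefixes of the 13-edge string RED BLUE BLUE BLUE BLUE RED RED BLUE BLUE BLUE RED BLUE BLUE:
1 of 13 · R · max L −∞ · min R 0 = -1
2 of 13 · RB · max L -1 · min R 0 = -1/2
3 of 13 · RBB · max L -1/2 · min R 0 = -1/4
4 of 13 · RBBB · max L -1/4 · min R 0 = -1/8
5 of 13 · RBBBB · max L -1/8 · min R 0 = -1/16
6 of 13 · RBBBBR · max L -1/8 · min R -1/16 = -3/32
7 of 13 · RBBBBRR · max L -1/8 · min R -3/32 = -7/64
8 of 13 · RBBBBRRB · max L -7/64 · min R -3/32 = -13/128
9 of 13 · RBBBBRRBB · max L -13/128 · min R -3/32 = -25/256
10 of 13 · RBBBBRRBBB · max L -25/256 · min R -3/32 = -49/512
11 of 13 · RBBBBRRBBBR · max L -25/256 · min R -49/512 = -99/1024
12 of 13 · RBBBBRRBBBRB · max L -99/1024 · min R -49/512 = -197/2048
13 of 13 · RBBBBRRBBBRBB · max L -197/2048 · min R -49/512 = -393/4096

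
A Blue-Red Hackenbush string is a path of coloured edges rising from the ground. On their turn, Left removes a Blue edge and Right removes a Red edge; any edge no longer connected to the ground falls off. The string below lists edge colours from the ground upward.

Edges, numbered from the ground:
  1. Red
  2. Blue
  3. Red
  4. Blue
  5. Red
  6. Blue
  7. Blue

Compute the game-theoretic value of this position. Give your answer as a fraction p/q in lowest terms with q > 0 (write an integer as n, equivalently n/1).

Recurse on prefixes of the 7-edge string Red Blue Red Blue Red Blue Blue:
value_1 [R]  L=[none]  R=[0]  so -1
value_2 [RB]  L=[-1]  R=[0]  so -1/2
value_3 [RBR]  L=[-1]  R=[-1/2 0]  so -3/4
value_4 [RBRB]  L=[-1 -3/4]  R=[-1/2 0]  so -5/8
value_5 [RBRBR]  L=[-1 -3/4]  R=[-5/8 -1/2 0]  so -11/16
value_6 [RBRBRB]  L=[-1 -3/4 -11/16]  R=[-5/8 -1/2 0]  so -21/32
value_7 [RBRBRBB]  L=[-1 -3/4 -11/16 -21/32]  R=[-5/8 -1/2 0]  so -41/64

-41/64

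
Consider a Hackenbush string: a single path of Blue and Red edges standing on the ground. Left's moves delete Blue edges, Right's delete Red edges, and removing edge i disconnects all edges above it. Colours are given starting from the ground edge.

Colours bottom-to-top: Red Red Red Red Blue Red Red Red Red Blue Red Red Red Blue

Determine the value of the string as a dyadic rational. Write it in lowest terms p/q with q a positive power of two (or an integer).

-4061/1024

g_1 [R]  L=[(no moves)]  R=[0]  => -1
g_2 [RR]  L=[(no moves)]  R=[-1; 0]  => -2
g_3 [RRR]  L=[(no moves)]  R=[-2; -1; 0]  => -3
g_4 [RRRR]  L=[(no moves)]  R=[-3; -2; -1; 0]  => -4
g_5 [RRRRB]  L=[-4]  R=[-3; -2; -1; 0]  => -7/2
g_6 [RRRRBR]  L=[-4]  R=[-7/2; -3; -2; -1; 0]  => -15/4
g_7 [RRRRBRR]  L=[-4]  R=[-15/4; -7/2; -3; -2; -1; 0]  => -31/8
g_8 [RRRRBRRR]  L=[-4]  R=[-31/8; -15/4; -7/2; -3; -2; -1; 0]  => -63/16
g_9 [RRRRBRRRR]  L=[-4]  R=[-63/16; -31/8; -15/4; -7/2; -3; -2; -1; 0]  => -127/32
g_10 [RRRRBRRRRB]  L=[-4; -127/32]  R=[-63/16; -31/8; -15/4; -7/2; -3; -2; -1; 0]  => -253/64
g_11 [RRRRBRRRRBR]  L=[-4; -127/32]  R=[-253/64; -63/16; -31/8; -15/4; -7/2; -3; -2; -1; 0]  => -507/128
g_12 [RRRRBRRRRBRR]  L=[-4; -127/32]  R=[-507/128; -253/64; -63/16; -31/8; -15/4; -7/2; -3; -2; -1; 0]  => -1015/256
g_13 [RRRRBRRRRBRRR]  L=[-4; -127/32]  R=[-1015/256; -507/128; -253/64; -63/16; -31/8; -15/4; -7/2; -3; -2; -1; 0]  => -2031/512
g_14 [RRRRBRRRRBRRRB]  L=[-4; -127/32; -2031/512]  R=[-1015/256; -507/128; -253/64; -63/16; -31/8; -15/4; -7/2; -3; -2; -1; 0]  => -4061/1024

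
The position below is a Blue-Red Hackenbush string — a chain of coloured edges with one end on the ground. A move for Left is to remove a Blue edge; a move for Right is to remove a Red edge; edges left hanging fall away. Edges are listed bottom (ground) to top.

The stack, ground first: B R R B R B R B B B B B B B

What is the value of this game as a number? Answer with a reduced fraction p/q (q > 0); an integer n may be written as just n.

2815/8192

B: Left { 0 }, Right { · } → simplest 1
BR: Left { 0 }, Right { 1 } → simplest 1/2
BRR: Left { 0 }, Right { 1/2, 1 } → simplest 1/4
BRRB: Left { 0, 1/4 }, Right { 1/2, 1 } → simplest 3/8
BRRBR: Left { 0, 1/4 }, Right { 3/8, 1/2, 1 } → simplest 5/16
BRRBRB: Left { 0, 1/4, 5/16 }, Right { 3/8, 1/2, 1 } → simplest 11/32
BRRBRBR: Left { 0, 1/4, 5/16 }, Right { 11/32, 3/8, 1/2, 1 } → simplest 21/64
BRRBRBRB: Left { 0, 1/4, 5/16, 21/64 }, Right { 11/32, 3/8, 1/2, 1 } → simplest 43/128
BRRBRBRBB: Left { 0, 1/4, 5/16, 21/64, 43/128 }, Right { 11/32, 3/8, 1/2, 1 } → simplest 87/256
BRRBRBRBBB: Left { 0, 1/4, 5/16, 21/64, 43/128, 87/256 }, Right { 11/32, 3/8, 1/2, 1 } → simplest 175/512
BRRBRBRBBBB: Left { 0, 1/4, 5/16, 21/64, 43/128, 87/256, 175/512 }, Right { 11/32, 3/8, 1/2, 1 } → simplest 351/1024
BRRBRBRBBBBB: Left { 0, 1/4, 5/16, 21/64, 43/128, 87/256, 175/512, 351/1024 }, Right { 11/32, 3/8, 1/2, 1 } → simplest 703/2048
BRRBRBRBBBBBB: Left { 0, 1/4, 5/16, 21/64, 43/128, 87/256, 175/512, 351/1024, 703/2048 }, Right { 11/32, 3/8, 1/2, 1 } → simplest 1407/4096
BRRBRBRBBBBBBB: Left { 0, 1/4, 5/16, 21/64, 43/128, 87/256, 175/512, 351/1024, 703/2048, 1407/4096 }, Right { 11/32, 3/8, 1/2, 1 } → simplest 2815/8192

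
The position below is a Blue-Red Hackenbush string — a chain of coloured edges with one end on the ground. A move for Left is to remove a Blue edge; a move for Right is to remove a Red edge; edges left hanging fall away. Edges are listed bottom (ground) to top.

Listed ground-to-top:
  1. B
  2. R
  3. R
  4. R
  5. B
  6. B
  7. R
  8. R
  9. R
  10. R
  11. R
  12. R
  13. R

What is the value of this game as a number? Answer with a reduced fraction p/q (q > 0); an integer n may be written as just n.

769/4096

val(B) = { 0 | — } → 1
val(BR) = { 0 | 1 } → 1/2
val(BRR) = { 0 | 1/2, 1 } → 1/4
val(BRRR) = { 0 | 1/4, 1/2, 1 } → 1/8
val(BRRRB) = { 0, 1/8 | 1/4, 1/2, 1 } → 3/16
val(BRRRBB) = { 0, 1/8, 3/16 | 1/4, 1/2, 1 } → 7/32
val(BRRRBBR) = { 0, 1/8, 3/16 | 7/32, 1/4, 1/2, 1 } → 13/64
val(BRRRBBRR) = { 0, 1/8, 3/16 | 13/64, 7/32, 1/4, 1/2, 1 } → 25/128
val(BRRRBBRRR) = { 0, 1/8, 3/16 | 25/128, 13/64, 7/32, 1/4, 1/2, 1 } → 49/256
val(BRRRBBRRRR) = { 0, 1/8, 3/16 | 49/256, 25/128, 13/64, 7/32, 1/4, 1/2, 1 } → 97/512
val(BRRRBBRRRRR) = { 0, 1/8, 3/16 | 97/512, 49/256, 25/128, 13/64, 7/32, 1/4, 1/2, 1 } → 193/1024
val(BRRRBBRRRRRR) = { 0, 1/8, 3/16 | 193/1024, 97/512, 49/256, 25/128, 13/64, 7/32, 1/4, 1/2, 1 } → 385/2048
val(BRRRBBRRRRRRR) = { 0, 1/8, 3/16 | 385/2048, 193/1024, 97/512, 49/256, 25/128, 13/64, 7/32, 1/4, 1/2, 1 } → 769/4096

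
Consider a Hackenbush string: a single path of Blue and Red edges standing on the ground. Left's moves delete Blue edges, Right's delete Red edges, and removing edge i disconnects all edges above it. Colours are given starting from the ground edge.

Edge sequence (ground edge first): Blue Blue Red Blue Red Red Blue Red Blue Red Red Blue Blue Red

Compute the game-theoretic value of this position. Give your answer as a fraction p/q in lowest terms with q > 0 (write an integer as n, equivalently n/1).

6477/4096

Recurse on prefixes of the 14-edge string Blue Blue Red Blue Red Red Blue Red Blue Red Red Blue Blue Red:
1 of 14 · B · max L 0 · min R +∞ → 1
2 of 14 · BB · max L 1 · min R +∞ → 2
3 of 14 · BBR · max L 1 · min R 2 → 3/2
4 of 14 · BBRB · max L 3/2 · min R 2 → 7/4
5 of 14 · BBRBR · max L 3/2 · min R 7/4 → 13/8
6 of 14 · BBRBRR · max L 3/2 · min R 13/8 → 25/16
7 of 14 · BBRBRRB · max L 25/16 · min R 13/8 → 51/32
8 of 14 · BBRBRRBR · max L 25/16 · min R 51/32 → 101/64
9 of 14 · BBRBRRBRB · max L 101/64 · min R 51/32 → 203/128
10 of 14 · BBRBRRBRBR · max L 101/64 · min R 203/128 → 405/256
11 of 14 · BBRBRRBRBRR · max L 101/64 · min R 405/256 → 809/512
12 of 14 · BBRBRRBRBRRB · max L 809/512 · min R 405/256 → 1619/1024
13 of 14 · BBRBRRBRBRRBB · max L 1619/1024 · min R 405/256 → 3239/2048
14 of 14 · BBRBRRBRBRRBBR · max L 1619/1024 · min R 3239/2048 → 6477/4096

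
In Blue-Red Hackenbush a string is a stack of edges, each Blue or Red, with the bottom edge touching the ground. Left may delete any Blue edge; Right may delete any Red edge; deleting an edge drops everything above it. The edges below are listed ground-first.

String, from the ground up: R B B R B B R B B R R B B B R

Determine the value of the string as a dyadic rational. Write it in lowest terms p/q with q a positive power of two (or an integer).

1 of 15 · R · max L −∞ · min R 0 ⇒ -1
2 of 15 · RB · max L -1 · min R 0 ⇒ -1/2
3 of 15 · RBB · max L -1/2 · min R 0 ⇒ -1/4
4 of 15 · RBBR · max L -1/2 · min R -1/4 ⇒ -3/8
5 of 15 · RBBRB · max L -3/8 · min R -1/4 ⇒ -5/16
6 of 15 · RBBRBB · max L -5/16 · min R -1/4 ⇒ -9/32
7 of 15 · RBBRBBR · max L -5/16 · min R -9/32 ⇒ -19/64
8 of 15 · RBBRBBRB · max L -19/64 · min R -9/32 ⇒ -37/128
9 of 15 · RBBRBBRBB · max L -37/128 · min R -9/32 ⇒ -73/256
10 of 15 · RBBRBBRBBR · max L -37/128 · min R -73/256 ⇒ -147/512
11 of 15 · RBBRBBRBBRR · max L -37/128 · min R -147/512 ⇒ -295/1024
12 of 15 · RBBRBBRBBRRB · max L -295/1024 · min R -147/512 ⇒ -589/2048
13 of 15 · RBBRBBRBBRRBB · max L -589/2048 · min R -147/512 ⇒ -1177/4096
14 of 15 · RBBRBBRBBRRBBB · max L -1177/4096 · min R -147/512 ⇒ -2353/8192
15 of 15 · RBBRBBRBBRRBBBR · max L -1177/4096 · min R -2353/8192 ⇒ -4707/16384

-4707/16384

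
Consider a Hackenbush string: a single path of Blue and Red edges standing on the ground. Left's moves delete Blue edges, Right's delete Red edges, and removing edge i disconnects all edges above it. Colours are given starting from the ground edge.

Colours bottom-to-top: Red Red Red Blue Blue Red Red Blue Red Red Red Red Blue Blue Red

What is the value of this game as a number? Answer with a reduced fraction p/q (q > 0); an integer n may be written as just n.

-9971/4096

1 of 15 · R · max L −∞ · min R 0 so -1
2 of 15 · RR · max L −∞ · min R -1 so -2
3 of 15 · RRR · max L −∞ · min R -2 so -3
4 of 15 · RRRB · max L -3 · min R -2 so -5/2
5 of 15 · RRRBB · max L -5/2 · min R -2 so -9/4
6 of 15 · RRRBBR · max L -5/2 · min R -9/4 so -19/8
7 of 15 · RRRBBRR · max L -5/2 · min R -19/8 so -39/16
8 of 15 · RRRBBRRB · max L -39/16 · min R -19/8 so -77/32
9 of 15 · RRRBBRRBR · max L -39/16 · min R -77/32 so -155/64
10 of 15 · RRRBBRRBRR · max L -39/16 · min R -155/64 so -311/128
11 of 15 · RRRBBRRBRRR · max L -39/16 · min R -311/128 so -623/256
12 of 15 · RRRBBRRBRRRR · max L -39/16 · min R -623/256 so -1247/512
13 of 15 · RRRBBRRBRRRRB · max L -1247/512 · min R -623/256 so -2493/1024
14 of 15 · RRRBBRRBRRRRBB · max L -2493/1024 · min R -623/256 so -4985/2048
15 of 15 · RRRBBRRBRRRRBBR · max L -2493/1024 · min R -4985/2048 so -9971/4096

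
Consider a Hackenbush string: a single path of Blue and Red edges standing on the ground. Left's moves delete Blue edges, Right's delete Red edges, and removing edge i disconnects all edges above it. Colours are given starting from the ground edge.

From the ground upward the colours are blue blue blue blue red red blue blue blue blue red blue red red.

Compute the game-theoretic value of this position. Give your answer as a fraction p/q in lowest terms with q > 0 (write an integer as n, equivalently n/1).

step 1: add blue to get b; options L={ 0 } R={ · } => 1
step 2: add blue to get bb; options L={ 0 1 } R={ · } => 2
step 3: add blue to get bbb; options L={ 0 1 2 } R={ · } => 3
step 4: add blue to get bbbb; options L={ 0 1 2 3 } R={ · } => 4
step 5: add red to get bbbbr; options L={ 0 1 2 3 } R={ 4 } => 7/2
step 6: add red to get bbbbrr; options L={ 0 1 2 3 } R={ 7/2 4 } => 13/4
step 7: add blue to get bbbbrrb; options L={ 0 1 2 3 13/4 } R={ 7/2 4 } => 27/8
step 8: add blue to get bbbbrrbb; options L={ 0 1 2 3 13/4 27/8 } R={ 7/2 4 } => 55/16
step 9: add blue to get bbbbrrbbb; options L={ 0 1 2 3 13/4 27/8 55/16 } R={ 7/2 4 } => 111/32
step 10: add blue to get bbbbrrbbbb; options L={ 0 1 2 3 13/4 27/8 55/16 111/32 } R={ 7/2 4 } => 223/64
step 11: add red to get bbbbrrbbbbr; options L={ 0 1 2 3 13/4 27/8 55/16 111/32 } R={ 223/64 7/2 4 } => 445/128
step 12: add blue to get bbbbrrbbbbrb; options L={ 0 1 2 3 13/4 27/8 55/16 111/32 445/128 } R={ 223/64 7/2 4 } => 891/256
step 13: add red to get bbbbrrbbbbrbr; options L={ 0 1 2 3 13/4 27/8 55/16 111/32 445/128 } R={ 891/256 223/64 7/2 4 } => 1781/512
step 14: add red to get bbbbrrbbbbrbrr; options L={ 0 1 2 3 13/4 27/8 55/16 111/32 445/128 } R={ 1781/512 891/256 223/64 7/2 4 } => 3561/1024

3561/1024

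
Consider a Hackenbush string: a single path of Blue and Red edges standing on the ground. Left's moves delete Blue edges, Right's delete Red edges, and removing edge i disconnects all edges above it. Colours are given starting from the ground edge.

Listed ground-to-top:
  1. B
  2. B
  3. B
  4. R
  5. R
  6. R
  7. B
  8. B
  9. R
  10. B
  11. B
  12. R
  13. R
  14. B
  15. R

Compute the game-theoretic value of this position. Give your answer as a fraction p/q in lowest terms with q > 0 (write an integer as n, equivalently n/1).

9061/4096

Build g(s[:k]) for k = 1..15, string s = B B B R R R B B R B B R R B R.
step 1: add B to get B; options L={ 0 } R={ — } ⇒ 1
step 2: add B to get BB; options L={ 0; 1 } R={ — } ⇒ 2
step 3: add B to get BBB; options L={ 0; 1; 2 } R={ — } ⇒ 3
step 4: add R to get BBBR; options L={ 0; 1; 2 } R={ 3 } ⇒ 5/2
step 5: add R to get BBBRR; options L={ 0; 1; 2 } R={ 5/2; 3 } ⇒ 9/4
step 6: add R to get BBBRRR; options L={ 0; 1; 2 } R={ 9/4; 5/2; 3 } ⇒ 17/8
step 7: add B to get BBBRRRB; options L={ 0; 1; 2; 17/8 } R={ 9/4; 5/2; 3 } ⇒ 35/16
step 8: add B to get BBBRRRBB; options L={ 0; 1; 2; 17/8; 35/16 } R={ 9/4; 5/2; 3 } ⇒ 71/32
step 9: add R to get BBBRRRBBR; options L={ 0; 1; 2; 17/8; 35/16 } R={ 71/32; 9/4; 5/2; 3 } ⇒ 141/64
step 10: add B to get BBBRRRBBRB; options L={ 0; 1; 2; 17/8; 35/16; 141/64 } R={ 71/32; 9/4; 5/2; 3 } ⇒ 283/128
step 11: add B to get BBBRRRBBRBB; options L={ 0; 1; 2; 17/8; 35/16; 141/64; 283/128 } R={ 71/32; 9/4; 5/2; 3 } ⇒ 567/256
step 12: add R to get BBBRRRBBRBBR; options L={ 0; 1; 2; 17/8; 35/16; 141/64; 283/128 } R={ 567/256; 71/32; 9/4; 5/2; 3 } ⇒ 1133/512
step 13: add R to get BBBRRRBBRBBRR; options L={ 0; 1; 2; 17/8; 35/16; 141/64; 283/128 } R={ 1133/512; 567/256; 71/32; 9/4; 5/2; 3 } ⇒ 2265/1024
step 14: add B to get BBBRRRBBRBBRRB; options L={ 0; 1; 2; 17/8; 35/16; 141/64; 283/128; 2265/1024 } R={ 1133/512; 567/256; 71/32; 9/4; 5/2; 3 } ⇒ 4531/2048
step 15: add R to get BBBRRRBBRBBRRBR; options L={ 0; 1; 2; 17/8; 35/16; 141/64; 283/128; 2265/1024 } R={ 4531/2048; 1133/512; 567/256; 71/32; 9/4; 5/2; 3 } ⇒ 9061/4096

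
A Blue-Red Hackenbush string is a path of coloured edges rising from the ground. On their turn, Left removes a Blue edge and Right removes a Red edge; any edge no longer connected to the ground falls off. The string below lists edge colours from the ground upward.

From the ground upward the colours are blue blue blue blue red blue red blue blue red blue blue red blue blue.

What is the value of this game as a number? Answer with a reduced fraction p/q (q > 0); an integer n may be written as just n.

7607/2048

Recurse on prefixes of the 15-edge string blue blue blue blue red blue red blue blue red blue blue red blue blue:
edge 1 of 15 (blue): { 0 |  } = 1
edge 2 of 15 (blue): { 0, 1 |  } = 2
edge 3 of 15 (blue): { 0, 1, 2 |  } = 3
edge 4 of 15 (blue): { 0, 1, 2, 3 |  } = 4
edge 5 of 15 (red): { 0, 1, 2, 3 | 4 } = 7/2
edge 6 of 15 (blue): { 0, 1, 2, 3, 7/2 | 4 } = 15/4
edge 7 of 15 (red): { 0, 1, 2, 3, 7/2 | 15/4, 4 } = 29/8
edge 8 of 15 (blue): { 0, 1, 2, 3, 7/2, 29/8 | 15/4, 4 } = 59/16
edge 9 of 15 (blue): { 0, 1, 2, 3, 7/2, 29/8, 59/16 | 15/4, 4 } = 119/32
edge 10 of 15 (red): { 0, 1, 2, 3, 7/2, 29/8, 59/16 | 119/32, 15/4, 4 } = 237/64
edge 11 of 15 (blue): { 0, 1, 2, 3, 7/2, 29/8, 59/16, 237/64 | 119/32, 15/4, 4 } = 475/128
edge 12 of 15 (blue): { 0, 1, 2, 3, 7/2, 29/8, 59/16, 237/64, 475/128 | 119/32, 15/4, 4 } = 951/256
edge 13 of 15 (red): { 0, 1, 2, 3, 7/2, 29/8, 59/16, 237/64, 475/128 | 951/256, 119/32, 15/4, 4 } = 1901/512
edge 14 of 15 (blue): { 0, 1, 2, 3, 7/2, 29/8, 59/16, 237/64, 475/128, 1901/512 | 951/256, 119/32, 15/4, 4 } = 3803/1024
edge 15 of 15 (blue): { 0, 1, 2, 3, 7/2, 29/8, 59/16, 237/64, 475/128, 1901/512, 3803/1024 | 951/256, 119/32, 15/4, 4 } = 7607/2048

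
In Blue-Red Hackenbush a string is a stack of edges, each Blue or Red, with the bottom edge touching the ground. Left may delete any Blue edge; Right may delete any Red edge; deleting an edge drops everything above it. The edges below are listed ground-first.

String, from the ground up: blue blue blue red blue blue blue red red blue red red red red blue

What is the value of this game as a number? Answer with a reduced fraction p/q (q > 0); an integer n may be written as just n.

11843/4096

Build G(s[:k]) for k = 1..15, string s = blue blue blue red blue blue blue red red blue red red red red blue.
step 1: add blue to get b; options L={ 0 } R={ none } so 1
step 2: add blue to get bb; options L={ 0 1 } R={ none } so 2
step 3: add blue to get bbb; options L={ 0 1 2 } R={ none } so 3
step 4: add red to get bbbr; options L={ 0 1 2 } R={ 3 } so 5/2
step 5: add blue to get bbbrb; options L={ 0 1 2 5/2 } R={ 3 } so 11/4
step 6: add blue to get bbbrbb; options L={ 0 1 2 5/2 11/4 } R={ 3 } so 23/8
step 7: add blue to get bbbrbbb; options L={ 0 1 2 5/2 11/4 23/8 } R={ 3 } so 47/16
step 8: add red to get bbbrbbbr; options L={ 0 1 2 5/2 11/4 23/8 } R={ 47/16 3 } so 93/32
step 9: add red to get bbbrbbbrr; options L={ 0 1 2 5/2 11/4 23/8 } R={ 93/32 47/16 3 } so 185/64
step 10: add blue to get bbbrbbbrrb; options L={ 0 1 2 5/2 11/4 23/8 185/64 } R={ 93/32 47/16 3 } so 371/128
step 11: add red to get bbbrbbbrrbr; options L={ 0 1 2 5/2 11/4 23/8 185/64 } R={ 371/128 93/32 47/16 3 } so 741/256
step 12: add red to get bbbrbbbrrbrr; options L={ 0 1 2 5/2 11/4 23/8 185/64 } R={ 741/256 371/128 93/32 47/16 3 } so 1481/512
step 13: add red to get bbbrbbbrrbrrr; options L={ 0 1 2 5/2 11/4 23/8 185/64 } R={ 1481/512 741/256 371/128 93/32 47/16 3 } so 2961/1024
step 14: add red to get bbbrbbbrrbrrrr; options L={ 0 1 2 5/2 11/4 23/8 185/64 } R={ 2961/1024 1481/512 741/256 371/128 93/32 47/16 3 } so 5921/2048
step 15: add blue to get bbbrbbbrrbrrrrb; options L={ 0 1 2 5/2 11/4 23/8 185/64 5921/2048 } R={ 2961/1024 1481/512 741/256 371/128 93/32 47/16 3 } so 11843/4096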